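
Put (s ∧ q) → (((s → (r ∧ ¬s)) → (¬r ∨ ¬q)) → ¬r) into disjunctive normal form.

¬s ∨ ¬q ∨ ¬r

(s ∧ q) → (((s → (r ∧ ¬s)) → (¬r ∨ ¬q)) → ¬r)
= ¬(s ∧ q) ∨ (((s → (r ∧ ¬s)) → (¬r ∨ ¬q)) → ¬r)   — eliminate →
= ¬(s ∧ q) ∨ ¬((s → (r ∧ ¬s)) → (¬r ∨ ¬q)) ∨ ¬r   — eliminate →
= ¬(s ∧ q) ∨ ¬(¬(s → (r ∧ ¬s)) ∨ ¬r ∨ ¬q) ∨ ¬r   — eliminate →
= ¬(s ∧ q) ∨ ¬(¬(¬s ∨ (r ∧ ¬s)) ∨ ¬r ∨ ¬q) ∨ ¬r   — eliminate →
= ¬s ∨ ¬q ∨ ¬(¬(¬s ∨ (r ∧ ¬s)) ∨ ¬r ∨ ¬q) ∨ ¬r   — De Morgan
= ¬s ∨ ¬q ∨ (¬¬(¬s ∨ (r ∧ ¬s)) ∧ ¬¬r ∧ ¬¬q) ∨ ¬r   — De Morgan
= ¬s ∨ ¬q ∨ ((¬s ∨ (r ∧ ¬s)) ∧ ¬¬r ∧ ¬¬q) ∨ ¬r   — double negation
= ¬s ∨ ¬q ∨ ((¬s ∨ (r ∧ ¬s)) ∧ r ∧ ¬¬q) ∨ ¬r   — double negation
= ¬s ∨ ¬q ∨ ((¬s ∨ (r ∧ ¬s)) ∧ r ∧ q) ∨ ¬r   — double negation
= ¬s ∨ ¬q ∨ (¬s ∧ r ∧ q) ∨ (r ∧ ¬s ∧ r ∧ q) ∨ ¬r   — distribute ∧ over ∨
= ¬s ∨ ¬q ∨ ¬r   — simplify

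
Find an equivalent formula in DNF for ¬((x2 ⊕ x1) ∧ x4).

¬x2 ∧ ¬x1 ∨ x1 ∧ x2 ∨ ¬x4

¬((x2 ⊕ x1) ∧ x4)
≡ ¬((x2 ∧ ¬x1 ∨ ¬x2 ∧ x1) ∧ x4)   [expand ⊕]
≡ ¬(x2 ∧ ¬x1 ∨ ¬x2 ∧ x1) ∨ ¬x4   [De Morgan]
≡ ¬(x2 ∧ ¬x1) ∧ ¬(¬x2 ∧ x1) ∨ ¬x4   [De Morgan]
≡ (¬x2 ∨ ¬¬x1) ∧ ¬(¬x2 ∧ x1) ∨ ¬x4   [De Morgan]
≡ (¬x2 ∨ x1) ∧ ¬(¬x2 ∧ x1) ∨ ¬x4   [double negation]
≡ (¬x2 ∨ x1) ∧ (¬¬x2 ∨ ¬x1) ∨ ¬x4   [De Morgan]
≡ (¬x2 ∨ x1) ∧ (x2 ∨ ¬x1) ∨ ¬x4   [double negation]
≡ ¬x2 ∧ x2 ∨ ¬x2 ∧ ¬x1 ∨ x1 ∧ x2 ∨ x1 ∧ ¬x1 ∨ ¬x4   [distribute ∧ over ∨]
≡ ¬x2 ∧ ¬x1 ∨ x1 ∧ x2 ∨ ¬x4   [simplify]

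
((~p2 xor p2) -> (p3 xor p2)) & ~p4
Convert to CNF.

((~p2 xor p2) -> (p3 xor p2)) & ~p4
⇔ (~(~p2 xor p2) | (p3 xor p2)) & ~p4   (eliminate ->)
⇔ (~((~p2 | p2) & ~(~p2 & p2)) | (p3 xor p2)) & ~p4   (expand xor)
⇔ (~((~p2 | p2) & ~(~p2 & p2)) | ((p3 | p2) & ~(p3 & p2))) & ~p4   (expand xor)
⇔ (~(~p2 | p2) | ~~(~p2 & p2) | ((p3 | p2) & ~(p3 & p2))) & ~p4   (De Morgan)
⇔ ((~~p2 & ~p2) | ~~(~p2 & p2) | ((p3 | p2) & ~(p3 & p2))) & ~p4   (De Morgan)
⇔ ((p2 & ~p2) | ~~(~p2 & p2) | ((p3 | p2) & ~(p3 & p2))) & ~p4   (double negation)
⇔ ((p2 & ~p2) | (~p2 & p2) | ((p3 | p2) & ~(p3 & p2))) & ~p4   (double negation)
⇔ ((p2 & ~p2) | (~p2 & p2) | ((p3 | p2) & (~p3 | ~p2))) & ~p4   (De Morgan)
⇔ (p2 | ~p2 | p3 | p2) & (p2 | ~p2 | ~p3 | ~p2) & (p2 | p2 | p3 | p2) & (p2 | p2 | ~p3 | ~p2) & (~p2 | ~p2 | p3 | p2) & (~p2 | ~p2 | ~p3 | ~p2) & (~p2 | p2 | p3 | p2) & (~p2 | p2 | ~p3 | ~p2) & ~p4   (distribute | over &)
⇔ (p2 | p3) & (~p2 | ~p3) & ~p4   (simplify)

(p2 | p3) & (~p2 | ~p3) & ~p4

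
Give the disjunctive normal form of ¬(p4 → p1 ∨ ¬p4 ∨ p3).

p4 ∧ ¬p1 ∧ ¬p3

¬(p4 → p1 ∨ ¬p4 ∨ p3)
≡ ¬(¬p4 ∨ p1 ∨ ¬p4 ∨ p3)   [eliminate →]
≡ ¬¬p4 ∧ ¬p1 ∧ ¬¬p4 ∧ ¬p3   [De Morgan]
≡ p4 ∧ ¬p1 ∧ ¬¬p4 ∧ ¬p3   [double negation]
≡ p4 ∧ ¬p1 ∧ p4 ∧ ¬p3   [double negation]
≡ p4 ∧ ¬p1 ∧ ¬p3   [simplify]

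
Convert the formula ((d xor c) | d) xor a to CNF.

((d xor c) | d) xor a
⇔ ((d xor c) | d | a) & ~(((d xor c) | d) & a)
⇔ (((d | c) & ~(d & c)) | d | a) & ~(((d xor c) | d) & a)
⇔ (((d | c) & ~(d & c)) | d | a) & ~((((d | c) & ~(d & c)) | d) & a)
⇔ (((d | c) & (~d | ~c)) | d | a) & ~((((d | c) & ~(d & c)) | d) & a)
⇔ (((d | c) & (~d | ~c)) | d | a) & (~(((d | c) & ~(d & c)) | d) | ~a)
⇔ (((d | c) & (~d | ~c)) | d | a) & ((~((d | c) & ~(d & c)) & ~d) | ~a)
⇔ (((d | c) & (~d | ~c)) | d | a) & (((~(d | c) | ~~(d & c)) & ~d) | ~a)
⇔ (((d | c) & (~d | ~c)) | d | a) & ((((~d & ~c) | ~~(d & c)) & ~d) | ~a)
⇔ (((d | c) & (~d | ~c)) | d | a) & ((((~d & ~c) | (d & c)) & ~d) | ~a)
⇔ (d | c | d | a) & (~d | ~c | d | a) & (~d | d | ~a) & (~d | c | ~a) & (~c | d | ~a) & (~c | c | ~a) & (~d | ~a)
⇔ (d | c | a) & (~c | d | ~a) & (~d | ~a)

(d | c | a) & (~c | d | ~a) & (~d | ~a)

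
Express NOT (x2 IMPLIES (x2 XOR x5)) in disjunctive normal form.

x2 AND x5

NOT (x2 IMPLIES (x2 XOR x5))
= NOT (NOT x2 OR (x2 XOR x5))   [eliminate IMPLIES]
= NOT (NOT x2 OR (x2 AND NOT x5) OR (NOT x2 AND x5))   [expand XOR]
= NOT NOT x2 AND NOT (x2 AND NOT x5) AND NOT (NOT x2 AND x5)   [De Morgan]
= x2 AND NOT (x2 AND NOT x5) AND NOT (NOT x2 AND x5)   [double negation]
= x2 AND (NOT x2 OR NOT NOT x5) AND NOT (NOT x2 AND x5)   [De Morgan]
= x2 AND (NOT x2 OR x5) AND NOT (NOT x2 AND x5)   [double negation]
= x2 AND (NOT x2 OR x5) AND (NOT NOT x2 OR NOT x5)   [De Morgan]
= x2 AND (NOT x2 OR x5) AND (x2 OR NOT x5)   [double negation]
= (x2 AND NOT x2 AND x2) OR (x2 AND NOT x2 AND NOT x5) OR (x2 AND x5 AND x2) OR (x2 AND x5 AND NOT x5)   [distribute AND over OR]
= x2 AND x5   [simplify]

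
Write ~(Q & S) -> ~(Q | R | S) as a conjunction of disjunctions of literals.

(Q | ~R) & (Q | ~S) & (S | ~Q) & (S | ~R)

~(Q & S) -> ~(Q | R | S)
≡ ~~(Q & S) | ~(Q | R | S)   (eliminate ->)
≡ (Q & S) | ~(Q | R | S)   (double negation)
≡ (Q & S) | (~Q & ~R & ~S)   (De Morgan)
≡ (Q | ~Q) & (Q | ~R) & (Q | ~S) & (S | ~Q) & (S | ~R) & (S | ~S)   (distribute | over &)
≡ (Q | ~R) & (Q | ~S) & (S | ~Q) & (S | ~R)   (simplify)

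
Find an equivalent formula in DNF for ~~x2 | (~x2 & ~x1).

~~x2 | (~x2 & ~x1)
⇔ x2 | (~x2 & ~x1)   [double negation]

x2 | (~x2 & ~x1)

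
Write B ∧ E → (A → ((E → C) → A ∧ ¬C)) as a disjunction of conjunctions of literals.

¬B ∨ ¬E ∨ ¬A ∨ E ∧ ¬C ∨ A ∧ ¬C

B ∧ E → (A → ((E → C) → A ∧ ¬C))
≡ ¬(B ∧ E) ∨ (A → ((E → C) → A ∧ ¬C))
≡ ¬(B ∧ E) ∨ ¬A ∨ ((E → C) → A ∧ ¬C)
≡ ¬(B ∧ E) ∨ ¬A ∨ ¬(E → C) ∨ A ∧ ¬C
≡ ¬(B ∧ E) ∨ ¬A ∨ ¬(¬E ∨ C) ∨ A ∧ ¬C
≡ ¬B ∨ ¬E ∨ ¬A ∨ ¬(¬E ∨ C) ∨ A ∧ ¬C
≡ ¬B ∨ ¬E ∨ ¬A ∨ ¬¬E ∧ ¬C ∨ A ∧ ¬C
≡ ¬B ∨ ¬E ∨ ¬A ∨ E ∧ ¬C ∨ A ∧ ¬C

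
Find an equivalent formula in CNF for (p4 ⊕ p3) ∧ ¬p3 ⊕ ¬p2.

(p4 ∨ p3 ∨ ¬p2) ∧ (¬p3 ∨ ¬p2) ∧ (¬p4 ∨ p3 ∨ p2)

(p4 ⊕ p3) ∧ ¬p3 ⊕ ¬p2
⇔ ((p4 ⊕ p3) ∧ ¬p3 ∨ ¬p2) ∧ ¬((p4 ⊕ p3) ∧ ¬p3 ∧ ¬p2)   (expand ⊕)
⇔ ((p4 ∨ p3) ∧ ¬(p4 ∧ p3) ∧ ¬p3 ∨ ¬p2) ∧ ¬((p4 ⊕ p3) ∧ ¬p3 ∧ ¬p2)   (expand ⊕)
⇔ ((p4 ∨ p3) ∧ ¬(p4 ∧ p3) ∧ ¬p3 ∨ ¬p2) ∧ ¬((p4 ∨ p3) ∧ ¬(p4 ∧ p3) ∧ ¬p3 ∧ ¬p2)   (expand ⊕)
⇔ ((p4 ∨ p3) ∧ (¬p4 ∨ ¬p3) ∧ ¬p3 ∨ ¬p2) ∧ ¬((p4 ∨ p3) ∧ ¬(p4 ∧ p3) ∧ ¬p3 ∧ ¬p2)   (De Morgan)
⇔ ((p4 ∨ p3) ∧ (¬p4 ∨ ¬p3) ∧ ¬p3 ∨ ¬p2) ∧ (¬(p4 ∨ p3) ∨ ¬¬(p4 ∧ p3) ∨ ¬¬p3 ∨ ¬¬p2)   (De Morgan)
⇔ ((p4 ∨ p3) ∧ (¬p4 ∨ ¬p3) ∧ ¬p3 ∨ ¬p2) ∧ (¬p4 ∧ ¬p3 ∨ ¬¬(p4 ∧ p3) ∨ ¬¬p3 ∨ ¬¬p2)   (De Morgan)
⇔ ((p4 ∨ p3) ∧ (¬p4 ∨ ¬p3) ∧ ¬p3 ∨ ¬p2) ∧ (¬p4 ∧ ¬p3 ∨ p4 ∧ p3 ∨ ¬¬p3 ∨ ¬¬p2)   (double negation)
⇔ ((p4 ∨ p3) ∧ (¬p4 ∨ ¬p3) ∧ ¬p3 ∨ ¬p2) ∧ (¬p4 ∧ ¬p3 ∨ p4 ∧ p3 ∨ p3 ∨ ¬¬p2)   (double negation)
⇔ ((p4 ∨ p3) ∧ (¬p4 ∨ ¬p3) ∧ ¬p3 ∨ ¬p2) ∧ (¬p4 ∧ ¬p3 ∨ p4 ∧ p3 ∨ p3 ∨ p2)   (double negation)
⇔ (p4 ∨ p3 ∨ ¬p2) ∧ (¬p4 ∨ ¬p3 ∨ ¬p2) ∧ (¬p3 ∨ ¬p2) ∧ (¬p4 ∨ p4 ∨ p3 ∨ p2) ∧ (¬p4 ∨ p3 ∨ p3 ∨ p2) ∧ (¬p3 ∨ p4 ∨ p3 ∨ p2) ∧ (¬p3 ∨ p3 ∨ p3 ∨ p2)   (distribute ∨ over ∧)
⇔ (p4 ∨ p3 ∨ ¬p2) ∧ (¬p3 ∨ ¬p2) ∧ (¬p4 ∨ p3 ∨ p2)   (simplify)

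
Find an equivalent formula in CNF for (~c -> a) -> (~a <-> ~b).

(~c -> a) -> (~a <-> ~b)
= ~(~c -> a) | (~a <-> ~b)   — eliminate ->
= ~(~~c | a) | (~a <-> ~b)   — eliminate ->
= ~(~~c | a) | ((~a -> ~b) & (~b -> ~a))   — eliminate <->
= ~(~~c | a) | ((~~a | ~b) & (~b -> ~a))   — eliminate ->
= ~(~~c | a) | ((~~a | ~b) & (~~b | ~a))   — eliminate ->
= (~~~c & ~a) | ((~~a | ~b) & (~~b | ~a))   — De Morgan
= (~c & ~a) | ((~~a | ~b) & (~~b | ~a))   — double negation
= (~c & ~a) | ((a | ~b) & (~~b | ~a))   — double negation
= (~c & ~a) | ((a | ~b) & (b | ~a))   — double negation
= (~c | a | ~b) & (~c | b | ~a) & (~a | a | ~b) & (~a | b | ~a)   — distribute | over &
= (~c | a | ~b) & (~a | b)   — simplify

(~c | a | ~b) & (~a | b)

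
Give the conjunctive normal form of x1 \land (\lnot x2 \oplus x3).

x1 \land (\lnot x2 \lor x3) \land (x2 \lor \lnot x3)

x1 \land (\lnot x2 \oplus x3)
≡ x1 \land (\lnot x2 \lor x3) \land \lnot (\lnot x2 \land x3)
≡ x1 \land (\lnot x2 \lor x3) \land (\lnot \lnot x2 \lor \lnot x3)
≡ x1 \land (\lnot x2 \lor x3) \land (x2 \lor \lnot x3)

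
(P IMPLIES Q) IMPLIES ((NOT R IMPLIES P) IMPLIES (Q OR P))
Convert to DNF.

(P IMPLIES Q) IMPLIES ((NOT R IMPLIES P) IMPLIES (Q OR P))
≡ NOT (P IMPLIES Q) OR ((NOT R IMPLIES P) IMPLIES (Q OR P))
≡ NOT (NOT P OR Q) OR ((NOT R IMPLIES P) IMPLIES (Q OR P))
≡ NOT (NOT P OR Q) OR NOT (NOT R IMPLIES P) OR Q OR P
≡ NOT (NOT P OR Q) OR NOT (NOT NOT R OR P) OR Q OR P
≡ (NOT NOT P AND NOT Q) OR NOT (NOT NOT R OR P) OR Q OR P
≡ (P AND NOT Q) OR NOT (NOT NOT R OR P) OR Q OR P
≡ (P AND NOT Q) OR (NOT NOT NOT R AND NOT P) OR Q OR P
≡ (P AND NOT Q) OR (NOT R AND NOT P) OR Q OR P
≡ (NOT R AND NOT P) OR Q OR P

(NOT R AND NOT P) OR Q OR P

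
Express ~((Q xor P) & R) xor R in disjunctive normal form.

~R | (Q & ~P & R) | (~Q & P & R)

~((Q xor P) & R) xor R
⇔ (~((Q xor P) & R) & ~R) | (~~((Q xor P) & R) & R)   (expand xor)
⇔ (~(((Q & ~P) | (~Q & P)) & R) & ~R) | (~~((Q xor P) & R) & R)   (expand xor)
⇔ (~(((Q & ~P) | (~Q & P)) & R) & ~R) | (~~(((Q & ~P) | (~Q & P)) & R) & R)   (expand xor)
⇔ ((~((Q & ~P) | (~Q & P)) | ~R) & ~R) | (~~(((Q & ~P) | (~Q & P)) & R) & R)   (De Morgan)
⇔ (((~(Q & ~P) & ~(~Q & P)) | ~R) & ~R) | (~~(((Q & ~P) | (~Q & P)) & R) & R)   (De Morgan)
⇔ ((((~Q | ~~P) & ~(~Q & P)) | ~R) & ~R) | (~~(((Q & ~P) | (~Q & P)) & R) & R)   (De Morgan)
⇔ ((((~Q | P) & ~(~Q & P)) | ~R) & ~R) | (~~(((Q & ~P) | (~Q & P)) & R) & R)   (double negation)
⇔ ((((~Q | P) & (~~Q | ~P)) | ~R) & ~R) | (~~(((Q & ~P) | (~Q & P)) & R) & R)   (De Morgan)
⇔ ((((~Q | P) & (Q | ~P)) | ~R) & ~R) | (~~(((Q & ~P) | (~Q & P)) & R) & R)   (double negation)
⇔ ((((~Q | P) & (Q | ~P)) | ~R) & ~R) | (((Q & ~P) | (~Q & P)) & R & R)   (double negation)
⇔ (~Q & Q & ~R) | (~Q & ~P & ~R) | (P & Q & ~R) | (P & ~P & ~R) | (~R & ~R) | (Q & ~P & R & R) | (~Q & P & R & R)   (distribute & over |)
⇔ ~R | (Q & ~P & R) | (~Q & P & R)   (simplify)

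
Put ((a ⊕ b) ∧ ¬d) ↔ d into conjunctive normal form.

((a ⊕ b) ∧ ¬d) ↔ d
= (((a ⊕ b) ∧ ¬d) → d) ∧ (d → ((a ⊕ b) ∧ ¬d))
= (¬((a ⊕ b) ∧ ¬d) ∨ d) ∧ (d → ((a ⊕ b) ∧ ¬d))
= (¬((a ∨ b) ∧ ¬(a ∧ b) ∧ ¬d) ∨ d) ∧ (d → ((a ⊕ b) ∧ ¬d))
= (¬((a ∨ b) ∧ ¬(a ∧ b) ∧ ¬d) ∨ d) ∧ (¬d ∨ ((a ⊕ b) ∧ ¬d))
= (¬((a ∨ b) ∧ ¬(a ∧ b) ∧ ¬d) ∨ d) ∧ (¬d ∨ ((a ∨ b) ∧ ¬(a ∧ b) ∧ ¬d))
= (¬(a ∨ b) ∨ ¬¬(a ∧ b) ∨ ¬¬d ∨ d) ∧ (¬d ∨ ((a ∨ b) ∧ ¬(a ∧ b) ∧ ¬d))
= ((¬a ∧ ¬b) ∨ ¬¬(a ∧ b) ∨ ¬¬d ∨ d) ∧ (¬d ∨ ((a ∨ b) ∧ ¬(a ∧ b) ∧ ¬d))
= ((¬a ∧ ¬b) ∨ (a ∧ b) ∨ ¬¬d ∨ d) ∧ (¬d ∨ ((a ∨ b) ∧ ¬(a ∧ b) ∧ ¬d))
= ((¬a ∧ ¬b) ∨ (a ∧ b) ∨ d ∨ d) ∧ (¬d ∨ ((a ∨ b) ∧ ¬(a ∧ b) ∧ ¬d))
= ((¬a ∧ ¬b) ∨ (a ∧ b) ∨ d ∨ d) ∧ (¬d ∨ ((a ∨ b) ∧ (¬a ∨ ¬b) ∧ ¬d))
= (¬a ∨ a ∨ d ∨ d) ∧ (¬a ∨ b ∨ d ∨ d) ∧ (¬b ∨ a ∨ d ∨ d) ∧ (¬b ∨ b ∨ d ∨ d) ∧ (¬d ∨ a ∨ b) ∧ (¬d ∨ ¬a ∨ ¬b) ∧ (¬d ∨ ¬d)
= (¬a ∨ b ∨ d) ∧ (¬b ∨ a ∨ d) ∧ ¬d

(¬a ∨ b ∨ d) ∧ (¬b ∨ a ∨ d) ∧ ¬d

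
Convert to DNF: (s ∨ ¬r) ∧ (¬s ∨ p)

(s ∨ ¬r) ∧ (¬s ∨ p)
= (s ∧ ¬s) ∨ (s ∧ p) ∨ (¬r ∧ ¬s) ∨ (¬r ∧ p)   (distribute ∧ over ∨)
= (s ∧ p) ∨ (¬r ∧ ¬s) ∨ (¬r ∧ p)   (simplify)

(s ∧ p) ∨ (¬r ∧ ¬s) ∨ (¬r ∧ p)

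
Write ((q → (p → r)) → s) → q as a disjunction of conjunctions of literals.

((q → (p → r)) → s) → q
≡ ¬((q → (p → r)) → s) ∨ q   (eliminate →)
≡ ¬(¬(q → (p → r)) ∨ s) ∨ q   (eliminate →)
≡ ¬(¬(¬q ∨ (p → r)) ∨ s) ∨ q   (eliminate →)
≡ ¬(¬(¬q ∨ ¬p ∨ r) ∨ s) ∨ q   (eliminate →)
≡ (¬¬(¬q ∨ ¬p ∨ r) ∧ ¬s) ∨ q   (De Morgan)
≡ ((¬q ∨ ¬p ∨ r) ∧ ¬s) ∨ q   (double negation)
≡ (¬q ∧ ¬s) ∨ (¬p ∧ ¬s) ∨ (r ∧ ¬s) ∨ q   (distribute ∧ over ∨)

(¬q ∧ ¬s) ∨ (¬p ∧ ¬s) ∨ (r ∧ ¬s) ∨ q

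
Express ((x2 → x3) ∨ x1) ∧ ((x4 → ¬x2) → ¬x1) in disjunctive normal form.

(¬x2 ∧ ¬x1) ∨ (x3 ∧ x4 ∧ x2) ∨ (x3 ∧ ¬x1) ∨ (x1 ∧ x4 ∧ x2)

((x2 → x3) ∨ x1) ∧ ((x4 → ¬x2) → ¬x1)
≡ (¬x2 ∨ x3 ∨ x1) ∧ ((x4 → ¬x2) → ¬x1)   [eliminate →]
≡ (¬x2 ∨ x3 ∨ x1) ∧ (¬(x4 → ¬x2) ∨ ¬x1)   [eliminate →]
≡ (¬x2 ∨ x3 ∨ x1) ∧ (¬(¬x4 ∨ ¬x2) ∨ ¬x1)   [eliminate →]
≡ (¬x2 ∨ x3 ∨ x1) ∧ ((¬¬x4 ∧ ¬¬x2) ∨ ¬x1)   [De Morgan]
≡ (¬x2 ∨ x3 ∨ x1) ∧ ((x4 ∧ ¬¬x2) ∨ ¬x1)   [double negation]
≡ (¬x2 ∨ x3 ∨ x1) ∧ ((x4 ∧ x2) ∨ ¬x1)   [double negation]
≡ (¬x2 ∧ x4 ∧ x2) ∨ (¬x2 ∧ ¬x1) ∨ (x3 ∧ x4 ∧ x2) ∨ (x3 ∧ ¬x1) ∨ (x1 ∧ x4 ∧ x2) ∨ (x1 ∧ ¬x1)   [distribute ∧ over ∨]
≡ (¬x2 ∧ ¬x1) ∨ (x3 ∧ x4 ∧ x2) ∨ (x3 ∧ ¬x1) ∨ (x1 ∧ x4 ∧ x2)   [simplify]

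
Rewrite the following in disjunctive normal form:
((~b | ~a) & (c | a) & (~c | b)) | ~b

(~a & c & b) | ~b

((~b | ~a) & (c | a) & (~c | b)) | ~b
≡ (~b & c & ~c) | (~b & c & b) | (~b & a & ~c) | (~b & a & b) | (~a & c & ~c) | (~a & c & b) | (~a & a & ~c) | (~a & a & b) | ~b   [distribute & over |]
≡ (~a & c & b) | ~b   [simplify]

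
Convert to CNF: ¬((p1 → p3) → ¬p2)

¬((p1 → p3) → ¬p2)
≡ ¬(¬(p1 → p3) ∨ ¬p2)   [eliminate →]
≡ ¬(¬(¬p1 ∨ p3) ∨ ¬p2)   [eliminate →]
≡ ¬¬(¬p1 ∨ p3) ∧ ¬¬p2   [De Morgan]
≡ (¬p1 ∨ p3) ∧ ¬¬p2   [double negation]
≡ (¬p1 ∨ p3) ∧ p2   [double negation]

(¬p1 ∨ p3) ∧ p2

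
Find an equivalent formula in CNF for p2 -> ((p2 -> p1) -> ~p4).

p2 -> ((p2 -> p1) -> ~p4)
⇔ ~p2 | ((p2 -> p1) -> ~p4)   — eliminate ->
⇔ ~p2 | ~(p2 -> p1) | ~p4   — eliminate ->
⇔ ~p2 | ~(~p2 | p1) | ~p4   — eliminate ->
⇔ ~p2 | (~~p2 & ~p1) | ~p4   — De Morgan
⇔ ~p2 | (p2 & ~p1) | ~p4   — double negation
⇔ (~p2 | p2 | ~p4) & (~p2 | ~p1 | ~p4)   — distribute | over &
⇔ ~p2 | ~p1 | ~p4   — simplify

~p2 | ~p1 | ~p4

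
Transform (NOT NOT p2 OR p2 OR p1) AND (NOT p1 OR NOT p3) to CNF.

(p2 OR p1) AND (NOT p1 OR NOT p3)

(NOT NOT p2 OR p2 OR p1) AND (NOT p1 OR NOT p3)
⇔ (p2 OR p2 OR p1) AND (NOT p1 OR NOT p3)   (double negation)
⇔ (p2 OR p1) AND (NOT p1 OR NOT p3)   (simplify)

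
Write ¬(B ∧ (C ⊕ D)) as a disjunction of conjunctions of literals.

¬(B ∧ (C ⊕ D))
= ¬(B ∧ ((C ∧ ¬D) ∨ (¬C ∧ D)))   [expand ⊕]
= ¬B ∨ ¬((C ∧ ¬D) ∨ (¬C ∧ D))   [De Morgan]
= ¬B ∨ (¬(C ∧ ¬D) ∧ ¬(¬C ∧ D))   [De Morgan]
= ¬B ∨ ((¬C ∨ ¬¬D) ∧ ¬(¬C ∧ D))   [De Morgan]
= ¬B ∨ ((¬C ∨ D) ∧ ¬(¬C ∧ D))   [double negation]
= ¬B ∨ ((¬C ∨ D) ∧ (¬¬C ∨ ¬D))   [De Morgan]
= ¬B ∨ ((¬C ∨ D) ∧ (C ∨ ¬D))   [double negation]
= ¬B ∨ (¬C ∧ C) ∨ (¬C ∧ ¬D) ∨ (D ∧ C) ∨ (D ∧ ¬D)   [distribute ∧ over ∨]
= ¬B ∨ (¬C ∧ ¬D) ∨ (D ∧ C)   [simplify]

¬B ∨ (¬C ∧ ¬D) ∨ (D ∧ C)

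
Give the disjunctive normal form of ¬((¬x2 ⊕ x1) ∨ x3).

¬((¬x2 ⊕ x1) ∨ x3)
≡ ¬((¬x2 ∧ ¬x1) ∨ (¬¬x2 ∧ x1) ∨ x3)   — expand ⊕
≡ ¬(¬x2 ∧ ¬x1) ∧ ¬(¬¬x2 ∧ x1) ∧ ¬x3   — De Morgan
≡ (¬¬x2 ∨ ¬¬x1) ∧ ¬(¬¬x2 ∧ x1) ∧ ¬x3   — De Morgan
≡ (x2 ∨ ¬¬x1) ∧ ¬(¬¬x2 ∧ x1) ∧ ¬x3   — double negation
≡ (x2 ∨ x1) ∧ ¬(¬¬x2 ∧ x1) ∧ ¬x3   — double negation
≡ (x2 ∨ x1) ∧ (¬¬¬x2 ∨ ¬x1) ∧ ¬x3   — De Morgan
≡ (x2 ∨ x1) ∧ (¬x2 ∨ ¬x1) ∧ ¬x3   — double negation
≡ (x2 ∧ ¬x2 ∧ ¬x3) ∨ (x2 ∧ ¬x1 ∧ ¬x3) ∨ (x1 ∧ ¬x2 ∧ ¬x3) ∨ (x1 ∧ ¬x1 ∧ ¬x3)   — distribute ∧ over ∨
≡ (x2 ∧ ¬x1 ∧ ¬x3) ∨ (x1 ∧ ¬x2 ∧ ¬x3)   — simplify

(x2 ∧ ¬x1 ∧ ¬x3) ∨ (x1 ∧ ¬x2 ∧ ¬x3)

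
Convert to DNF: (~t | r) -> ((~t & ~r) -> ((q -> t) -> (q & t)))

(~t | r) -> ((~t & ~r) -> ((q -> t) -> (q & t)))
≡ ~(~t | r) | ((~t & ~r) -> ((q -> t) -> (q & t)))   [eliminate ->]
≡ ~(~t | r) | ~(~t & ~r) | ((q -> t) -> (q & t))   [eliminate ->]
≡ ~(~t | r) | ~(~t & ~r) | ~(q -> t) | (q & t)   [eliminate ->]
≡ ~(~t | r) | ~(~t & ~r) | ~(~q | t) | (q & t)   [eliminate ->]
≡ (~~t & ~r) | ~(~t & ~r) | ~(~q | t) | (q & t)   [De Morgan]
≡ (t & ~r) | ~(~t & ~r) | ~(~q | t) | (q & t)   [double negation]
≡ (t & ~r) | ~~t | ~~r | ~(~q | t) | (q & t)   [De Morgan]
≡ (t & ~r) | t | ~~r | ~(~q | t) | (q & t)   [double negation]
≡ (t & ~r) | t | r | ~(~q | t) | (q & t)   [double negation]
≡ (t & ~r) | t | r | (~~q & ~t) | (q & t)   [De Morgan]
≡ (t & ~r) | t | r | (q & ~t) | (q & t)   [double negation]
≡ t | r | (q & ~t)   [simplify]

t | r | (q & ~t)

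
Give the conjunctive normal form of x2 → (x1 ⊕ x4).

(¬x2 ∨ x1 ∨ x4) ∧ (¬x2 ∨ ¬x1 ∨ ¬x4)

x2 → (x1 ⊕ x4)
≡ ¬x2 ∨ (x1 ⊕ x4)   — eliminate →
≡ ¬x2 ∨ ((x1 ∨ x4) ∧ ¬(x1 ∧ x4))   — expand ⊕
≡ ¬x2 ∨ ((x1 ∨ x4) ∧ (¬x1 ∨ ¬x4))   — De Morgan
≡ (¬x2 ∨ x1 ∨ x4) ∧ (¬x2 ∨ ¬x1 ∨ ¬x4)   — distribute ∨ over ∧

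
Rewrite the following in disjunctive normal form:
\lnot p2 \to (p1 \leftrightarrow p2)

p2 \lor \lnot p1 \land \lnot p2

\lnot p2 \to (p1 \leftrightarrow p2)
≡ \lnot \lnot p2 \lor (p1 \leftrightarrow p2)   [eliminate \to]
≡ \lnot \lnot p2 \lor (p1 \to p2) \land (p2 \to p1)   [eliminate \leftrightarrow]
≡ \lnot \lnot p2 \lor (\lnot p1 \lor p2) \land (p2 \to p1)   [eliminate \to]
≡ \lnot \lnot p2 \lor (\lnot p1 \lor p2) \land (\lnot p2 \lor p1)   [eliminate \to]
≡ p2 \lor (\lnot p1 \lor p2) \land (\lnot p2 \lor p1)   [double negation]
≡ p2 \lor \lnot p1 \land \lnot p2 \lor \lnot p1 \land p1 \lor p2 \land \lnot p2 \lor p2 \land p1   [distribute \land over \lor]
≡ p2 \lor \lnot p1 \land \lnot p2   [simplify]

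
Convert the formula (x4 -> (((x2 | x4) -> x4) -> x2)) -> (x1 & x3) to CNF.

(x4 -> (((x2 | x4) -> x4) -> x2)) -> (x1 & x3)
≡ ~(x4 -> (((x2 | x4) -> x4) -> x2)) | (x1 & x3)   [eliminate ->]
≡ ~(~x4 | (((x2 | x4) -> x4) -> x2)) | (x1 & x3)   [eliminate ->]
≡ ~(~x4 | ~((x2 | x4) -> x4) | x2) | (x1 & x3)   [eliminate ->]
≡ ~(~x4 | ~(~(x2 | x4) | x4) | x2) | (x1 & x3)   [eliminate ->]
≡ (~~x4 & ~~(~(x2 | x4) | x4) & ~x2) | (x1 & x3)   [De Morgan]
≡ (x4 & ~~(~(x2 | x4) | x4) & ~x2) | (x1 & x3)   [double negation]
≡ (x4 & (~(x2 | x4) | x4) & ~x2) | (x1 & x3)   [double negation]
≡ (x4 & ((~x2 & ~x4) | x4) & ~x2) | (x1 & x3)   [De Morgan]
≡ (x4 | x1) & (x4 | x3) & (~x2 | x4 | x1) & (~x2 | x4 | x3) & (~x4 | x4 | x1) & (~x4 | x4 | x3) & (~x2 | x1) & (~x2 | x3)   [distribute | over &]
≡ (x4 | x1) & (x4 | x3) & (~x2 | x1) & (~x2 | x3)   [simplify]

(x4 | x1) & (x4 | x3) & (~x2 | x1) & (~x2 | x3)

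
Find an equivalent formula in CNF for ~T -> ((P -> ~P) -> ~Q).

~T -> ((P -> ~P) -> ~Q)
≡ ~~T | ((P -> ~P) -> ~Q)   [eliminate ->]
≡ ~~T | ~(P -> ~P) | ~Q   [eliminate ->]
≡ ~~T | ~(~P | ~P) | ~Q   [eliminate ->]
≡ T | ~(~P | ~P) | ~Q   [double negation]
≡ T | (~~P & ~~P) | ~Q   [De Morgan]
≡ T | (P & ~~P) | ~Q   [double negation]
≡ T | (P & P) | ~Q   [double negation]
≡ (T | P | ~Q) & (T | P | ~Q)   [distribute | over &]
≡ T | P | ~Q   [simplify]

T | P | ~Q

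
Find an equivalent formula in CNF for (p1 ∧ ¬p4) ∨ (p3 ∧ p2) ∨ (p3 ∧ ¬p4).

(p1 ∧ ¬p4) ∨ (p3 ∧ p2) ∨ (p3 ∧ ¬p4)
≡ (p1 ∨ p3 ∨ p3) ∧ (p1 ∨ p3 ∨ ¬p4) ∧ (p1 ∨ p2 ∨ p3) ∧ (p1 ∨ p2 ∨ ¬p4) ∧ (¬p4 ∨ p3 ∨ p3) ∧ (¬p4 ∨ p3 ∨ ¬p4) ∧ (¬p4 ∨ p2 ∨ p3) ∧ (¬p4 ∨ p2 ∨ ¬p4)   [distribute ∨ over ∧]
≡ (p1 ∨ p3) ∧ (¬p4 ∨ p3) ∧ (¬p4 ∨ p2)   [simplify]

(p1 ∨ p3) ∧ (¬p4 ∨ p3) ∧ (¬p4 ∨ p2)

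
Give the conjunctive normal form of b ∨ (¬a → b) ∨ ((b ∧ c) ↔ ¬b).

b ∨ (¬a → b) ∨ ((b ∧ c) ↔ ¬b)
≡ b ∨ ¬¬a ∨ b ∨ ((b ∧ c) ↔ ¬b)   (eliminate →)
≡ b ∨ ¬¬a ∨ b ∨ (((b ∧ c) → ¬b) ∧ (¬b → (b ∧ c)))   (eliminate ↔)
≡ b ∨ ¬¬a ∨ b ∨ ((¬(b ∧ c) ∨ ¬b) ∧ (¬b → (b ∧ c)))   (eliminate →)
≡ b ∨ ¬¬a ∨ b ∨ ((¬(b ∧ c) ∨ ¬b) ∧ (¬¬b ∨ (b ∧ c)))   (eliminate →)
≡ b ∨ a ∨ b ∨ ((¬(b ∧ c) ∨ ¬b) ∧ (¬¬b ∨ (b ∧ c)))   (double negation)
≡ b ∨ a ∨ b ∨ ((¬b ∨ ¬c ∨ ¬b) ∧ (¬¬b ∨ (b ∧ c)))   (De Morgan)
≡ b ∨ a ∨ b ∨ ((¬b ∨ ¬c ∨ ¬b) ∧ (b ∨ (b ∧ c)))   (double negation)
≡ (b ∨ a ∨ b ∨ ¬b ∨ ¬c ∨ ¬b) ∧ (b ∨ a ∨ b ∨ b ∨ b) ∧ (b ∨ a ∨ b ∨ b ∨ c)   (distribute ∨ over ∧)
≡ b ∨ a   (simplify)

b ∨ a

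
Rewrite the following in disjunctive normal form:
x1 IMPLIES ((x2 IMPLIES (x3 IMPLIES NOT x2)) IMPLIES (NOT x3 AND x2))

x1 IMPLIES ((x2 IMPLIES (x3 IMPLIES NOT x2)) IMPLIES (NOT x3 AND x2))
≡ NOT x1 OR ((x2 IMPLIES (x3 IMPLIES NOT x2)) IMPLIES (NOT x3 AND x2))   [eliminate IMPLIES]
≡ NOT x1 OR NOT (x2 IMPLIES (x3 IMPLIES NOT x2)) OR (NOT x3 AND x2)   [eliminate IMPLIES]
≡ NOT x1 OR NOT (NOT x2 OR (x3 IMPLIES NOT x2)) OR (NOT x3 AND x2)   [eliminate IMPLIES]
≡ NOT x1 OR NOT (NOT x2 OR NOT x3 OR NOT x2) OR (NOT x3 AND x2)   [eliminate IMPLIES]
≡ NOT x1 OR (NOT NOT x2 AND NOT NOT x3 AND NOT NOT x2) OR (NOT x3 AND x2)   [De Morgan]
≡ NOT x1 OR (x2 AND NOT NOT x3 AND NOT NOT x2) OR (NOT x3 AND x2)   [double negation]
≡ NOT x1 OR (x2 AND x3 AND NOT NOT x2) OR (NOT x3 AND x2)   [double negation]
≡ NOT x1 OR (x2 AND x3 AND x2) OR (NOT x3 AND x2)   [double negation]
≡ NOT x1 OR (x2 AND x3) OR (NOT x3 AND x2)   [simplify]

NOT x1 OR (x2 AND x3) OR (NOT x3 AND x2)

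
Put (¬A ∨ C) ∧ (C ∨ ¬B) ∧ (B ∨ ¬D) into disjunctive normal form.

(¬A ∨ C) ∧ (C ∨ ¬B) ∧ (B ∨ ¬D)
= ¬A ∧ C ∧ B ∨ ¬A ∧ C ∧ ¬D ∨ ¬A ∧ ¬B ∧ B ∨ ¬A ∧ ¬B ∧ ¬D ∨ C ∧ C ∧ B ∨ C ∧ C ∧ ¬D ∨ C ∧ ¬B ∧ B ∨ C ∧ ¬B ∧ ¬D   [distribute ∧ over ∨]
= ¬A ∧ ¬B ∧ ¬D ∨ C ∧ B ∨ C ∧ ¬D   [simplify]

¬A ∧ ¬B ∧ ¬D ∨ C ∧ B ∨ C ∧ ¬D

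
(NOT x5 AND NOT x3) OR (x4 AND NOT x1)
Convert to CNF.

(NOT x5 AND NOT x3) OR (x4 AND NOT x1)
⇔ (NOT x5 OR x4) AND (NOT x5 OR NOT x1) AND (NOT x3 OR x4) AND (NOT x3 OR NOT x1)   [distribute OR over AND]

(NOT x5 OR x4) AND (NOT x5 OR NOT x1) AND (NOT x3 OR x4) AND (NOT x3 OR NOT x1)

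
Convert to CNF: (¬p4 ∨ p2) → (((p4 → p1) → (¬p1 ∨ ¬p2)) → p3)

(¬p4 ∨ p2) → (((p4 → p1) → (¬p1 ∨ ¬p2)) → p3)
= ¬(¬p4 ∨ p2) ∨ (((p4 → p1) → (¬p1 ∨ ¬p2)) → p3)   — eliminate →
= ¬(¬p4 ∨ p2) ∨ ¬((p4 → p1) → (¬p1 ∨ ¬p2)) ∨ p3   — eliminate →
= ¬(¬p4 ∨ p2) ∨ ¬(¬(p4 → p1) ∨ ¬p1 ∨ ¬p2) ∨ p3   — eliminate →
= ¬(¬p4 ∨ p2) ∨ ¬(¬(¬p4 ∨ p1) ∨ ¬p1 ∨ ¬p2) ∨ p3   — eliminate →
= (¬¬p4 ∧ ¬p2) ∨ ¬(¬(¬p4 ∨ p1) ∨ ¬p1 ∨ ¬p2) ∨ p3   — De Morgan
= (p4 ∧ ¬p2) ∨ ¬(¬(¬p4 ∨ p1) ∨ ¬p1 ∨ ¬p2) ∨ p3   — double negation
= (p4 ∧ ¬p2) ∨ (¬¬(¬p4 ∨ p1) ∧ ¬¬p1 ∧ ¬¬p2) ∨ p3   — De Morgan
= (p4 ∧ ¬p2) ∨ ((¬p4 ∨ p1) ∧ ¬¬p1 ∧ ¬¬p2) ∨ p3   — double negation
= (p4 ∧ ¬p2) ∨ ((¬p4 ∨ p1) ∧ p1 ∧ ¬¬p2) ∨ p3   — double negation
= (p4 ∧ ¬p2) ∨ ((¬p4 ∨ p1) ∧ p1 ∧ p2) ∨ p3   — double negation
= (p4 ∨ ¬p4 ∨ p1 ∨ p3) ∧ (p4 ∨ p1 ∨ p3) ∧ (p4 ∨ p2 ∨ p3) ∧ (¬p2 ∨ ¬p4 ∨ p1 ∨ p3) ∧ (¬p2 ∨ p1 ∨ p3) ∧ (¬p2 ∨ p2 ∨ p3)   — distribute ∨ over ∧
= (p4 ∨ p1 ∨ p3) ∧ (p4 ∨ p2 ∨ p3) ∧ (¬p2 ∨ p1 ∨ p3)   — simplify

(p4 ∨ p1 ∨ p3) ∧ (p4 ∨ p2 ∨ p3) ∧ (¬p2 ∨ p1 ∨ p3)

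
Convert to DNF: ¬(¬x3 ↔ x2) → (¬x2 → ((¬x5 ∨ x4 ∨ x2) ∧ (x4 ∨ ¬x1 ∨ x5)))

¬(¬x3 ↔ x2) → (¬x2 → ((¬x5 ∨ x4 ∨ x2) ∧ (x4 ∨ ¬x1 ∨ x5)))
≡ ¬¬(¬x3 ↔ x2) ∨ (¬x2 → ((¬x5 ∨ x4 ∨ x2) ∧ (x4 ∨ ¬x1 ∨ x5)))   — eliminate →
≡ ¬¬((¬x3 → x2) ∧ (x2 → ¬x3)) ∨ (¬x2 → ((¬x5 ∨ x4 ∨ x2) ∧ (x4 ∨ ¬x1 ∨ x5)))   — eliminate ↔
≡ ¬¬((¬¬x3 ∨ x2) ∧ (x2 → ¬x3)) ∨ (¬x2 → ((¬x5 ∨ x4 ∨ x2) ∧ (x4 ∨ ¬x1 ∨ x5)))   — eliminate →
≡ ¬¬((¬¬x3 ∨ x2) ∧ (¬x2 ∨ ¬x3)) ∨ (¬x2 → ((¬x5 ∨ x4 ∨ x2) ∧ (x4 ∨ ¬x1 ∨ x5)))   — eliminate →
≡ ¬¬((¬¬x3 ∨ x2) ∧ (¬x2 ∨ ¬x3)) ∨ ¬¬x2 ∨ ((¬x5 ∨ x4 ∨ x2) ∧ (x4 ∨ ¬x1 ∨ x5))   — eliminate →
≡ ((¬¬x3 ∨ x2) ∧ (¬x2 ∨ ¬x3)) ∨ ¬¬x2 ∨ ((¬x5 ∨ x4 ∨ x2) ∧ (x4 ∨ ¬x1 ∨ x5))   — double negation
≡ ((x3 ∨ x2) ∧ (¬x2 ∨ ¬x3)) ∨ ¬¬x2 ∨ ((¬x5 ∨ x4 ∨ x2) ∧ (x4 ∨ ¬x1 ∨ x5))   — double negation
≡ ((x3 ∨ x2) ∧ (¬x2 ∨ ¬x3)) ∨ x2 ∨ ((¬x5 ∨ x4 ∨ x2) ∧ (x4 ∨ ¬x1 ∨ x5))   — double negation
≡ (x3 ∧ ¬x2) ∨ (x3 ∧ ¬x3) ∨ (x2 ∧ ¬x2) ∨ (x2 ∧ ¬x3) ∨ x2 ∨ (¬x5 ∧ x4) ∨ (¬x5 ∧ ¬x1) ∨ (¬x5 ∧ x5) ∨ (x4 ∧ x4) ∨ (x4 ∧ ¬x1) ∨ (x4 ∧ x5) ∨ (x2 ∧ x4) ∨ (x2 ∧ ¬x1) ∨ (x2 ∧ x5)   — distribute ∧ over ∨
≡ (x3 ∧ ¬x2) ∨ x2 ∨ (¬x5 ∧ ¬x1) ∨ x4   — simplify

(x3 ∧ ¬x2) ∨ x2 ∨ (¬x5 ∧ ¬x1) ∨ x4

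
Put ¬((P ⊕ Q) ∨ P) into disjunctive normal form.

¬((P ⊕ Q) ∨ P)
≡ ¬((P ∧ ¬Q) ∨ (¬P ∧ Q) ∨ P)   (expand ⊕)
≡ ¬(P ∧ ¬Q) ∧ ¬(¬P ∧ Q) ∧ ¬P   (De Morgan)
≡ (¬P ∨ ¬¬Q) ∧ ¬(¬P ∧ Q) ∧ ¬P   (De Morgan)
≡ (¬P ∨ Q) ∧ ¬(¬P ∧ Q) ∧ ¬P   (double negation)
≡ (¬P ∨ Q) ∧ (¬¬P ∨ ¬Q) ∧ ¬P   (De Morgan)
≡ (¬P ∨ Q) ∧ (P ∨ ¬Q) ∧ ¬P   (double negation)
≡ (¬P ∧ P ∧ ¬P) ∨ (¬P ∧ ¬Q ∧ ¬P) ∨ (Q ∧ P ∧ ¬P) ∨ (Q ∧ ¬Q ∧ ¬P)   (distribute ∧ over ∨)
≡ ¬P ∧ ¬Q   (simplify)

¬P ∧ ¬Q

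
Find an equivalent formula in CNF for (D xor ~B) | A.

(D xor ~B) | A
= ((D | ~B) & ~(D & ~B)) | A
= ((D | ~B) & (~D | ~~B)) | A
= ((D | ~B) & (~D | B)) | A
= (D | ~B | A) & (~D | B | A)

(D | ~B | A) & (~D | B | A)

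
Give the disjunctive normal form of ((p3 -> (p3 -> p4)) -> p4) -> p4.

((p3 -> (p3 -> p4)) -> p4) -> p4
= ~((p3 -> (p3 -> p4)) -> p4) | p4   — eliminate ->
= ~(~(p3 -> (p3 -> p4)) | p4) | p4   — eliminate ->
= ~(~(~p3 | (p3 -> p4)) | p4) | p4   — eliminate ->
= ~(~(~p3 | ~p3 | p4) | p4) | p4   — eliminate ->
= (~~(~p3 | ~p3 | p4) & ~p4) | p4   — De Morgan
= ((~p3 | ~p3 | p4) & ~p4) | p4   — double negation
= (~p3 & ~p4) | (~p3 & ~p4) | (p4 & ~p4) | p4   — distribute & over |
= (~p3 & ~p4) | p4   — simplify

(~p3 & ~p4) | p4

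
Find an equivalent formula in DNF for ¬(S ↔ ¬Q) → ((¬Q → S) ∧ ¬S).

(¬S ∧ Q) ∨ (¬Q ∧ S)

¬(S ↔ ¬Q) → ((¬Q → S) ∧ ¬S)
≡ ¬¬(S ↔ ¬Q) ∨ ((¬Q → S) ∧ ¬S)   [eliminate →]
≡ ¬¬((S → ¬Q) ∧ (¬Q → S)) ∨ ((¬Q → S) ∧ ¬S)   [eliminate ↔]
≡ ¬¬((¬S ∨ ¬Q) ∧ (¬Q → S)) ∨ ((¬Q → S) ∧ ¬S)   [eliminate →]
≡ ¬¬((¬S ∨ ¬Q) ∧ (¬¬Q ∨ S)) ∨ ((¬Q → S) ∧ ¬S)   [eliminate →]
≡ ¬¬((¬S ∨ ¬Q) ∧ (¬¬Q ∨ S)) ∨ ((¬¬Q ∨ S) ∧ ¬S)   [eliminate →]
≡ ((¬S ∨ ¬Q) ∧ (¬¬Q ∨ S)) ∨ ((¬¬Q ∨ S) ∧ ¬S)   [double negation]
≡ ((¬S ∨ ¬Q) ∧ (Q ∨ S)) ∨ ((¬¬Q ∨ S) ∧ ¬S)   [double negation]
≡ ((¬S ∨ ¬Q) ∧ (Q ∨ S)) ∨ ((Q ∨ S) ∧ ¬S)   [double negation]
≡ (¬S ∧ Q) ∨ (¬S ∧ S) ∨ (¬Q ∧ Q) ∨ (¬Q ∧ S) ∨ (Q ∧ ¬S) ∨ (S ∧ ¬S)   [distribute ∧ over ∨]
≡ (¬S ∧ Q) ∨ (¬Q ∧ S)   [simplify]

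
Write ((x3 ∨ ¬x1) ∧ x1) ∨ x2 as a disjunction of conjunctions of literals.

(x3 ∧ x1) ∨ x2

((x3 ∨ ¬x1) ∧ x1) ∨ x2
≡ (x3 ∧ x1) ∨ (¬x1 ∧ x1) ∨ x2   [distribute ∧ over ∨]
≡ (x3 ∧ x1) ∨ x2   [simplify]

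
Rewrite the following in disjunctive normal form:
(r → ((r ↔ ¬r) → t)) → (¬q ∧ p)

(r → ((r ↔ ¬r) → t)) → (¬q ∧ p)
= ¬(r → ((r ↔ ¬r) → t)) ∨ (¬q ∧ p)   [eliminate →]
= ¬(¬r ∨ ((r ↔ ¬r) → t)) ∨ (¬q ∧ p)   [eliminate →]
= ¬(¬r ∨ ¬(r ↔ ¬r) ∨ t) ∨ (¬q ∧ p)   [eliminate →]
= ¬(¬r ∨ ¬((r → ¬r) ∧ (¬r → r)) ∨ t) ∨ (¬q ∧ p)   [eliminate ↔]
= ¬(¬r ∨ ¬((¬r ∨ ¬r) ∧ (¬r → r)) ∨ t) ∨ (¬q ∧ p)   [eliminate →]
= ¬(¬r ∨ ¬((¬r ∨ ¬r) ∧ (¬¬r ∨ r)) ∨ t) ∨ (¬q ∧ p)   [eliminate →]
= (¬¬r ∧ ¬¬((¬r ∨ ¬r) ∧ (¬¬r ∨ r)) ∧ ¬t) ∨ (¬q ∧ p)   [De Morgan]
= (r ∧ ¬¬((¬r ∨ ¬r) ∧ (¬¬r ∨ r)) ∧ ¬t) ∨ (¬q ∧ p)   [double negation]
= (r ∧ (¬r ∨ ¬r) ∧ (¬¬r ∨ r) ∧ ¬t) ∨ (¬q ∧ p)   [double negation]
= (r ∧ (¬r ∨ ¬r) ∧ (r ∨ r) ∧ ¬t) ∨ (¬q ∧ p)   [double negation]
= (r ∧ ¬r ∧ r ∧ ¬t) ∨ (r ∧ ¬r ∧ r ∧ ¬t) ∨ (r ∧ ¬r ∧ r ∧ ¬t) ∨ (r ∧ ¬r ∧ r ∧ ¬t) ∨ (¬q ∧ p)   [distribute ∧ over ∨]
= ¬q ∧ p   [simplify]

¬q ∧ p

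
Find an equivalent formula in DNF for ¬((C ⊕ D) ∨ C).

¬((C ⊕ D) ∨ C)
≡ ¬((C ∧ ¬D) ∨ (¬C ∧ D) ∨ C)   (expand ⊕)
≡ ¬(C ∧ ¬D) ∧ ¬(¬C ∧ D) ∧ ¬C   (De Morgan)
≡ (¬C ∨ ¬¬D) ∧ ¬(¬C ∧ D) ∧ ¬C   (De Morgan)
≡ (¬C ∨ D) ∧ ¬(¬C ∧ D) ∧ ¬C   (double negation)
≡ (¬C ∨ D) ∧ (¬¬C ∨ ¬D) ∧ ¬C   (De Morgan)
≡ (¬C ∨ D) ∧ (C ∨ ¬D) ∧ ¬C   (double negation)
≡ (¬C ∧ C ∧ ¬C) ∨ (¬C ∧ ¬D ∧ ¬C) ∨ (D ∧ C ∧ ¬C) ∨ (D ∧ ¬D ∧ ¬C)   (distribute ∧ over ∨)
≡ ¬C ∧ ¬D   (simplify)

¬C ∧ ¬D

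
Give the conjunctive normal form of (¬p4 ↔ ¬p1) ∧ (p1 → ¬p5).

(p4 ∨ ¬p1) ∧ (p1 ∨ ¬p4) ∧ (¬p1 ∨ ¬p5)

(¬p4 ↔ ¬p1) ∧ (p1 → ¬p5)
⇔ (¬p4 → ¬p1) ∧ (¬p1 → ¬p4) ∧ (p1 → ¬p5)   [eliminate ↔]
⇔ (¬¬p4 ∨ ¬p1) ∧ (¬p1 → ¬p4) ∧ (p1 → ¬p5)   [eliminate →]
⇔ (¬¬p4 ∨ ¬p1) ∧ (¬¬p1 ∨ ¬p4) ∧ (p1 → ¬p5)   [eliminate →]
⇔ (¬¬p4 ∨ ¬p1) ∧ (¬¬p1 ∨ ¬p4) ∧ (¬p1 ∨ ¬p5)   [eliminate →]
⇔ (p4 ∨ ¬p1) ∧ (¬¬p1 ∨ ¬p4) ∧ (¬p1 ∨ ¬p5)   [double negation]
⇔ (p4 ∨ ¬p1) ∧ (p1 ∨ ¬p4) ∧ (¬p1 ∨ ¬p5)   [double negation]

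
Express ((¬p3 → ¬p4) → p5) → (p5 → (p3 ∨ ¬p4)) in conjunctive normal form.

((¬p3 → ¬p4) → p5) → (p5 → (p3 ∨ ¬p4))
⇔ ¬((¬p3 → ¬p4) → p5) ∨ (p5 → (p3 ∨ ¬p4))   — eliminate →
⇔ ¬(¬(¬p3 → ¬p4) ∨ p5) ∨ (p5 → (p3 ∨ ¬p4))   — eliminate →
⇔ ¬(¬(¬¬p3 ∨ ¬p4) ∨ p5) ∨ (p5 → (p3 ∨ ¬p4))   — eliminate →
⇔ ¬(¬(¬¬p3 ∨ ¬p4) ∨ p5) ∨ ¬p5 ∨ p3 ∨ ¬p4   — eliminate →
⇔ (¬¬(¬¬p3 ∨ ¬p4) ∧ ¬p5) ∨ ¬p5 ∨ p3 ∨ ¬p4   — De Morgan
⇔ ((¬¬p3 ∨ ¬p4) ∧ ¬p5) ∨ ¬p5 ∨ p3 ∨ ¬p4   — double negation
⇔ ((p3 ∨ ¬p4) ∧ ¬p5) ∨ ¬p5 ∨ p3 ∨ ¬p4   — double negation
⇔ (p3 ∨ ¬p4 ∨ ¬p5 ∨ p3 ∨ ¬p4) ∧ (¬p5 ∨ ¬p5 ∨ p3 ∨ ¬p4)   — distribute ∨ over ∧
⇔ p3 ∨ ¬p4 ∨ ¬p5   — simplify

p3 ∨ ¬p4 ∨ ¬p5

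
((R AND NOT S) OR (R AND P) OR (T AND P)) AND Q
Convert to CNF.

(R OR T) AND (R OR P) AND (NOT S OR P) AND Q

((R AND NOT S) OR (R AND P) OR (T AND P)) AND Q
= (R OR R OR T) AND (R OR R OR P) AND (R OR P OR T) AND (R OR P OR P) AND (NOT S OR R OR T) AND (NOT S OR R OR P) AND (NOT S OR P OR T) AND (NOT S OR P OR P) AND Q   [distribute OR over AND]
= (R OR T) AND (R OR P) AND (NOT S OR P) AND Q   [simplify]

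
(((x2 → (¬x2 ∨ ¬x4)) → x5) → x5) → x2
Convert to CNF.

(((x2 → (¬x2 ∨ ¬x4)) → x5) → x5) → x2
⇔ ¬(((x2 → (¬x2 ∨ ¬x4)) → x5) → x5) ∨ x2   [eliminate →]
⇔ ¬(¬((x2 → (¬x2 ∨ ¬x4)) → x5) ∨ x5) ∨ x2   [eliminate →]
⇔ ¬(¬(¬(x2 → (¬x2 ∨ ¬x4)) ∨ x5) ∨ x5) ∨ x2   [eliminate →]
⇔ ¬(¬(¬(¬x2 ∨ ¬x2 ∨ ¬x4) ∨ x5) ∨ x5) ∨ x2   [eliminate →]
⇔ (¬¬(¬(¬x2 ∨ ¬x2 ∨ ¬x4) ∨ x5) ∧ ¬x5) ∨ x2   [De Morgan]
⇔ ((¬(¬x2 ∨ ¬x2 ∨ ¬x4) ∨ x5) ∧ ¬x5) ∨ x2   [double negation]
⇔ (((¬¬x2 ∧ ¬¬x2 ∧ ¬¬x4) ∨ x5) ∧ ¬x5) ∨ x2   [De Morgan]
⇔ (((x2 ∧ ¬¬x2 ∧ ¬¬x4) ∨ x5) ∧ ¬x5) ∨ x2   [double negation]
⇔ (((x2 ∧ x2 ∧ ¬¬x4) ∨ x5) ∧ ¬x5) ∨ x2   [double negation]
⇔ (((x2 ∧ x2 ∧ x4) ∨ x5) ∧ ¬x5) ∨ x2   [double negation]
⇔ (x2 ∨ x5 ∨ x2) ∧ (x2 ∨ x5 ∨ x2) ∧ (x4 ∨ x5 ∨ x2) ∧ (¬x5 ∨ x2)   [distribute ∨ over ∧]
⇔ (x2 ∨ x5) ∧ (¬x5 ∨ x2)   [simplify]

(x2 ∨ x5) ∧ (¬x5 ∨ x2)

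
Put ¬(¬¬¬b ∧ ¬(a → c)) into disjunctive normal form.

¬(¬¬¬b ∧ ¬(a → c))
≡ ¬(¬¬¬b ∧ ¬(¬a ∨ c))   [eliminate →]
≡ ¬¬¬¬b ∨ ¬¬(¬a ∨ c)   [De Morgan]
≡ ¬¬b ∨ ¬¬(¬a ∨ c)   [double negation]
≡ b ∨ ¬¬(¬a ∨ c)   [double negation]
≡ b ∨ ¬a ∨ c   [double negation]

b ∨ ¬a ∨ c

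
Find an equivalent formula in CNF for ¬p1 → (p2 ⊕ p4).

¬p1 → (p2 ⊕ p4)
= ¬¬p1 ∨ (p2 ⊕ p4)   [eliminate →]
= ¬¬p1 ∨ ((p2 ∨ p4) ∧ ¬(p2 ∧ p4))   [expand ⊕]
= p1 ∨ ((p2 ∨ p4) ∧ ¬(p2 ∧ p4))   [double negation]
= p1 ∨ ((p2 ∨ p4) ∧ (¬p2 ∨ ¬p4))   [De Morgan]
= (p1 ∨ p2 ∨ p4) ∧ (p1 ∨ ¬p2 ∨ ¬p4)   [distribute ∨ over ∧]

(p1 ∨ p2 ∨ p4) ∧ (p1 ∨ ¬p2 ∨ ¬p4)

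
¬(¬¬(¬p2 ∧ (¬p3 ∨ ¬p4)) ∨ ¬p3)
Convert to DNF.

(p2 ∧ p3) ∨ (p3 ∧ p4)

¬(¬¬(¬p2 ∧ (¬p3 ∨ ¬p4)) ∨ ¬p3)
≡ ¬¬¬(¬p2 ∧ (¬p3 ∨ ¬p4)) ∧ ¬¬p3   [De Morgan]
≡ ¬(¬p2 ∧ (¬p3 ∨ ¬p4)) ∧ ¬¬p3   [double negation]
≡ (¬¬p2 ∨ ¬(¬p3 ∨ ¬p4)) ∧ ¬¬p3   [De Morgan]
≡ (p2 ∨ ¬(¬p3 ∨ ¬p4)) ∧ ¬¬p3   [double negation]
≡ (p2 ∨ (¬¬p3 ∧ ¬¬p4)) ∧ ¬¬p3   [De Morgan]
≡ (p2 ∨ (p3 ∧ ¬¬p4)) ∧ ¬¬p3   [double negation]
≡ (p2 ∨ (p3 ∧ p4)) ∧ ¬¬p3   [double negation]
≡ (p2 ∨ (p3 ∧ p4)) ∧ p3   [double negation]
≡ (p2 ∧ p3) ∨ (p3 ∧ p4 ∧ p3)   [distribute ∧ over ∨]
≡ (p2 ∧ p3) ∨ (p3 ∧ p4)   [simplify]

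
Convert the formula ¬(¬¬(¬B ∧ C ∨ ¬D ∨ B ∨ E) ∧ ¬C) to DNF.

¬C ∧ D ∧ ¬B ∧ ¬E ∨ C

¬(¬¬(¬B ∧ C ∨ ¬D ∨ B ∨ E) ∧ ¬C)
≡ ¬¬¬(¬B ∧ C ∨ ¬D ∨ B ∨ E) ∨ ¬¬C   [De Morgan]
≡ ¬(¬B ∧ C ∨ ¬D ∨ B ∨ E) ∨ ¬¬C   [double negation]
≡ ¬(¬B ∧ C) ∧ ¬¬D ∧ ¬B ∧ ¬E ∨ ¬¬C   [De Morgan]
≡ (¬¬B ∨ ¬C) ∧ ¬¬D ∧ ¬B ∧ ¬E ∨ ¬¬C   [De Morgan]
≡ (B ∨ ¬C) ∧ ¬¬D ∧ ¬B ∧ ¬E ∨ ¬¬C   [double negation]
≡ (B ∨ ¬C) ∧ D ∧ ¬B ∧ ¬E ∨ ¬¬C   [double negation]
≡ (B ∨ ¬C) ∧ D ∧ ¬B ∧ ¬E ∨ C   [double negation]
≡ B ∧ D ∧ ¬B ∧ ¬E ∨ ¬C ∧ D ∧ ¬B ∧ ¬E ∨ C   [distribute ∧ over ∨]
≡ ¬C ∧ D ∧ ¬B ∧ ¬E ∨ C   [simplify]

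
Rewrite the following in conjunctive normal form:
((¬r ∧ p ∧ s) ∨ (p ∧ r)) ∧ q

p ∧ (s ∨ r) ∧ q

((¬r ∧ p ∧ s) ∨ (p ∧ r)) ∧ q
≡ (¬r ∨ p) ∧ (¬r ∨ r) ∧ (p ∨ p) ∧ (p ∨ r) ∧ (s ∨ p) ∧ (s ∨ r) ∧ q
≡ p ∧ (s ∨ r) ∧ q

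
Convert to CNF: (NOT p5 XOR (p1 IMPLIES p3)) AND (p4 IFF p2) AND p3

(NOT p5 XOR (p1 IMPLIES p3)) AND (p4 IFF p2) AND p3
≡ (NOT p5 OR (p1 IMPLIES p3)) AND NOT (NOT p5 AND (p1 IMPLIES p3)) AND (p4 IFF p2) AND p3
≡ (NOT p5 OR NOT p1 OR p3) AND NOT (NOT p5 AND (p1 IMPLIES p3)) AND (p4 IFF p2) AND p3
≡ (NOT p5 OR NOT p1 OR p3) AND NOT (NOT p5 AND (NOT p1 OR p3)) AND (p4 IFF p2) AND p3
≡ (NOT p5 OR NOT p1 OR p3) AND NOT (NOT p5 AND (NOT p1 OR p3)) AND (p4 IMPLIES p2) AND (p2 IMPLIES p4) AND p3
≡ (NOT p5 OR NOT p1 OR p3) AND NOT (NOT p5 AND (NOT p1 OR p3)) AND (NOT p4 OR p2) AND (p2 IMPLIES p4) AND p3
≡ (NOT p5 OR NOT p1 OR p3) AND NOT (NOT p5 AND (NOT p1 OR p3)) AND (NOT p4 OR p2) AND (NOT p2 OR p4) AND p3
≡ (NOT p5 OR NOT p1 OR p3) AND (NOT NOT p5 OR NOT (NOT p1 OR p3)) AND (NOT p4 OR p2) AND (NOT p2 OR p4) AND p3
≡ (NOT p5 OR NOT p1 OR p3) AND (p5 OR NOT (NOT p1 OR p3)) AND (NOT p4 OR p2) AND (NOT p2 OR p4) AND p3
≡ (NOT p5 OR NOT p1 OR p3) AND (p5 OR (NOT NOT p1 AND NOT p3)) AND (NOT p4 OR p2) AND (NOT p2 OR p4) AND p3
≡ (NOT p5 OR NOT p1 OR p3) AND (p5 OR (p1 AND NOT p3)) AND (NOT p4 OR p2) AND (NOT p2 OR p4) AND p3
≡ (NOT p5 OR NOT p1 OR p3) AND (p5 OR p1) AND (p5 OR NOT p3) AND (NOT p4 OR p2) AND (NOT p2 OR p4) AND p3
≡ (p5 OR p1) AND (p5 OR NOT p3) AND (NOT p4 OR p2) AND (NOT p2 OR p4) AND p3

(p5 OR p1) AND (p5 OR NOT p3) AND (NOT p4 OR p2) AND (NOT p2 OR p4) AND p3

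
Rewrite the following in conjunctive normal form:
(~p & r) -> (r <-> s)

p | ~r | s

(~p & r) -> (r <-> s)
⇔ ~(~p & r) | (r <-> s)   [eliminate ->]
⇔ ~(~p & r) | ((r -> s) & (s -> r))   [eliminate <->]
⇔ ~(~p & r) | ((~r | s) & (s -> r))   [eliminate ->]
⇔ ~(~p & r) | ((~r | s) & (~s | r))   [eliminate ->]
⇔ ~~p | ~r | ((~r | s) & (~s | r))   [De Morgan]
⇔ p | ~r | ((~r | s) & (~s | r))   [double negation]
⇔ (p | ~r | ~r | s) & (p | ~r | ~s | r)   [distribute | over &]
⇔ p | ~r | s   [simplify]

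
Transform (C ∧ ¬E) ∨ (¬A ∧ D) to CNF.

(C ∨ ¬A) ∧ (C ∨ D) ∧ (¬E ∨ ¬A) ∧ (¬E ∨ D)

(C ∧ ¬E) ∨ (¬A ∧ D)
⇔ (C ∨ ¬A) ∧ (C ∨ D) ∧ (¬E ∨ ¬A) ∧ (¬E ∨ D)   [distribute ∨ over ∧]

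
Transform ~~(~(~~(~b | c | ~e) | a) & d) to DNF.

~~(~(~~(~b | c | ~e) | a) & d)
= ~(~~(~b | c | ~e) | a) & d   [double negation]
= ~~~(~b | c | ~e) & ~a & d   [De Morgan]
= ~(~b | c | ~e) & ~a & d   [double negation]
= ~~b & ~c & ~~e & ~a & d   [De Morgan]
= b & ~c & ~~e & ~a & d   [double negation]
= b & ~c & e & ~a & d   [double negation]

b & ~c & e & ~a & d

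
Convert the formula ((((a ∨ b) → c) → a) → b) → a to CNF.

((((a ∨ b) → c) → a) → b) → a
≡ ¬((((a ∨ b) → c) → a) → b) ∨ a
≡ ¬(¬(((a ∨ b) → c) → a) ∨ b) ∨ a
≡ ¬(¬(¬((a ∨ b) → c) ∨ a) ∨ b) ∨ a
≡ ¬(¬(¬(¬(a ∨ b) ∨ c) ∨ a) ∨ b) ∨ a
≡ (¬¬(¬(¬(a ∨ b) ∨ c) ∨ a) ∧ ¬b) ∨ a
≡ ((¬(¬(a ∨ b) ∨ c) ∨ a) ∧ ¬b) ∨ a
≡ (((¬¬(a ∨ b) ∧ ¬c) ∨ a) ∧ ¬b) ∨ a
≡ ((((a ∨ b) ∧ ¬c) ∨ a) ∧ ¬b) ∨ a
≡ (a ∨ b ∨ a ∨ a) ∧ (¬c ∨ a ∨ a) ∧ (¬b ∨ a)
≡ (a ∨ b) ∧ (¬c ∨ a) ∧ (¬b ∨ a)

(a ∨ b) ∧ (¬c ∨ a) ∧ (¬b ∨ a)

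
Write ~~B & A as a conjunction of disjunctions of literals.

B & A

~~B & A
= B & A   [double negation]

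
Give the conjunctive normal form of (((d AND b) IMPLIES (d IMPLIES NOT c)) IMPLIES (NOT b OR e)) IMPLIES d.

(((d AND b) IMPLIES (d IMPLIES NOT c)) IMPLIES (NOT b OR e)) IMPLIES d
≡ NOT (((d AND b) IMPLIES (d IMPLIES NOT c)) IMPLIES (NOT b OR e)) OR d   [eliminate IMPLIES]
≡ NOT (NOT ((d AND b) IMPLIES (d IMPLIES NOT c)) OR NOT b OR e) OR d   [eliminate IMPLIES]
≡ NOT (NOT (NOT (d AND b) OR (d IMPLIES NOT c)) OR NOT b OR e) OR d   [eliminate IMPLIES]
≡ NOT (NOT (NOT (d AND b) OR NOT d OR NOT c) OR NOT b OR e) OR d   [eliminate IMPLIES]
≡ (NOT NOT (NOT (d AND b) OR NOT d OR NOT c) AND NOT NOT b AND NOT e) OR d   [De Morgan]
≡ ((NOT (d AND b) OR NOT d OR NOT c) AND NOT NOT b AND NOT e) OR d   [double negation]
≡ ((NOT d OR NOT b OR NOT d OR NOT c) AND NOT NOT b AND NOT e) OR d   [De Morgan]
≡ ((NOT d OR NOT b OR NOT d OR NOT c) AND b AND NOT e) OR d   [double negation]
≡ (NOT d OR NOT b OR NOT d OR NOT c OR d) AND (b OR d) AND (NOT e OR d)   [distribute OR over AND]
≡ (b OR d) AND (NOT e OR d)   [simplify]

(b OR d) AND (NOT e OR d)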